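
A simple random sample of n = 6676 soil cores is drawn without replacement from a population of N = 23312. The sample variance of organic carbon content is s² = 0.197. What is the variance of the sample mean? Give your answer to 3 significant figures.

Under SRS without replacement, Var(ȳ) = (1 − f)·s²/n with f = n/N = 6676/23312 = 0.28637612.
Var(ȳ) = (1 − 0.28637612)·0.197/6676 = 0.71362388·2.9508688 × 10^-5 = 2.1058104 × 10^-5.

2.11 × 10^-5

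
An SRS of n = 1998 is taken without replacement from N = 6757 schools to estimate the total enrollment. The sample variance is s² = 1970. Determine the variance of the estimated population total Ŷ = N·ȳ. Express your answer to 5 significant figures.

Var(Ŷ) = N²·Var(ȳ) = N²·(1 − n/N)·s²/n.
f = 1998/6757 = 0.29569336; Var(ȳ) = 0.70430664·1970/1998 = 0.69443648.
Var(Ŷ) = 6757² · 0.69443648 = 3.170592 × 10^7.

3.1706 × 10^7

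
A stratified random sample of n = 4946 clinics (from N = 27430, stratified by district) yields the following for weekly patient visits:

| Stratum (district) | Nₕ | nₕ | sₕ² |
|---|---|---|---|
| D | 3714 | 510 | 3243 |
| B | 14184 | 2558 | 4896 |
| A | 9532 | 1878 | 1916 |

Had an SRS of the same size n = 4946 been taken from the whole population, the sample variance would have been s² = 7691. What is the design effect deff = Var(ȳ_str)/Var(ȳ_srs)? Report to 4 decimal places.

0.4856

Var(ȳ_str) = Σ Wₕ²(1−fₕ)sₕ²/nₕ with Wₕ = Nₕ/27430:
  D: (3714/27430)²·(1−510/3714)·3243/510 = 0.10056794
  B: (14184/27430)²·(1−2558/14184)·4896/2558 = 0.4194868
  A: (9532/27430)²·(1−1878/9532)·1916/1878 = 0.098928356
  → Var(ȳ_str) = 0.6189831.
Var(ȳ_srs) = (1 − 4946/27430)·7691/4946 = 1.2746075.
deff = 0.6189831 / 1.2746075 = 0.4856.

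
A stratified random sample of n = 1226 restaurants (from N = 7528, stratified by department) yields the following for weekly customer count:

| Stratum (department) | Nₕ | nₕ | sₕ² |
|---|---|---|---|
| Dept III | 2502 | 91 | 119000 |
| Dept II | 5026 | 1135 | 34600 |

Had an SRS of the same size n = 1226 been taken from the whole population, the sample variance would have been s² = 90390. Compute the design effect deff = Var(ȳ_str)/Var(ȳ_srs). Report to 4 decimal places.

2.4257

Var(ȳ_str) = Σ Wₕ²(1−fₕ)sₕ²/nₕ with Wₕ = Nₕ/7528:
  Dept III: (2502/7528)²·(1−91/2502)·119000/91 = 139.19732
  Dept II: (5026/7528)²·(1−1135/5026)·34600/1135 = 10.519733
  → Var(ȳ_str) = 149.71705.
Var(ȳ_srs) = (1 − 1226/7528)·90390/1226 = 61.720396.
deff = 149.71705 / 61.720396 = 2.4257.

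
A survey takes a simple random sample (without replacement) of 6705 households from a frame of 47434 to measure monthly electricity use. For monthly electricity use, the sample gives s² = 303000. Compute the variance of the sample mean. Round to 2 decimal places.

38.80

Under SRS without replacement, Var(ȳ) = (1 − f)·s²/n with f = n/N = 6705/47434 = 0.14135430.
Var(ȳ) = (1 − 0.14135430)·303000/6705 = 0.85864570·45.190157 = 38.802334.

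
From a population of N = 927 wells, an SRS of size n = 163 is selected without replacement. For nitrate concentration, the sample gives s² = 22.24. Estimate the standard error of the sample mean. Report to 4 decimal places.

Under SRS without replacement, Var(ȳ) = (1 − f)·s²/n with f = n/N = 163/927 = 0.17583603.
Var(ȳ) = (1 − 0.17583603)·22.24/163 = 0.82416397·0.13644172 = 0.11245035.
SE(ȳ) = √(0.11245035) = 0.3353.

0.3353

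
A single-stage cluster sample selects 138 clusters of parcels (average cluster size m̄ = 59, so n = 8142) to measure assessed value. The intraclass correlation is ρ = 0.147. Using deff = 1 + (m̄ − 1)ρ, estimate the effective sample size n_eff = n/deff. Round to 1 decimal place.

854.7

deff = 1 + (59 − 1)·0.147 = 1 + 8.526 = 9.526.
n_eff = 8142 / 9.526 = 854.7.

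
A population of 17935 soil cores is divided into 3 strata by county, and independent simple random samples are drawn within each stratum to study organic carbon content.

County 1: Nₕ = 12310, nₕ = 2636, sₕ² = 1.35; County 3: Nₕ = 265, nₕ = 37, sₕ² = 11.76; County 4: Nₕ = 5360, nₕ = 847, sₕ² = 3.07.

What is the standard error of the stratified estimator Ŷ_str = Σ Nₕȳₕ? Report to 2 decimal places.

Var(Ŷ_str) = Σₕ Nₕ²(1 − fₕ)sₕ²/nₕ.
County 1: 12310²·(1 − 2636/12310)·1.35/2636 = 60989.138.
County 3: 265²·(1 − 37/265)·11.76/37 = 19203.762.
County 4: 5360²·(1 − 847/5360)·3.07/847 = 87676.88.
Sum = 167869.78.
SE = √(167869.78) = 409.72.

409.72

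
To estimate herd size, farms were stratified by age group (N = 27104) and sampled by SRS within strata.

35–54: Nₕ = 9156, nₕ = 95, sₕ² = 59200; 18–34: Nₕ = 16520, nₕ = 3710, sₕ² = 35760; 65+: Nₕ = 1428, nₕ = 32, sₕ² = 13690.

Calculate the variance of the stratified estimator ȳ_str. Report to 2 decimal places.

74.31

Var(ȳ_str) = Σₕ Wₕ²(1 − fₕ)sₕ²/nₕ with Wₕ = Nₕ/N, N = 27104.
35–54: Wₕ = 0.33780992; term = 0.33780992²·(1 − 0.01037571)·59200/95 = 70.374162.
18–34: Wₕ = 0.60950413; term = 0.60950413²·(1 − 0.22457627)·35760/3710 = 2.7766171.
65+: Wₕ = 0.05268595; term = 0.05268595²·(1 − 0.02240896)·13690/32 = 1.1609147.
Sum = 74.311694.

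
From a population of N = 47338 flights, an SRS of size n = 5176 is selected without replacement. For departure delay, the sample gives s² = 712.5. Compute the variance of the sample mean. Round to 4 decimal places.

0.1226

Under SRS without replacement, Var(ȳ) = (1 − f)·s²/n with f = n/N = 5176/47338 = 0.10934133.
Var(ȳ) = (1 − 0.10934133)·712.5/5176 = 0.89065867·0.13765456 = 0.12260323.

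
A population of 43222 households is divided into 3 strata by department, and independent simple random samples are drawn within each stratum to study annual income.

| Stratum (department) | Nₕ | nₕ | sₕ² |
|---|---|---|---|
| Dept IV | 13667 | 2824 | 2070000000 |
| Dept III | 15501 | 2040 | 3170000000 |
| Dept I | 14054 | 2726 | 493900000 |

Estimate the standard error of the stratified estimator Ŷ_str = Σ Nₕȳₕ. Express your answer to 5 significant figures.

Var(Ŷ_str) = Σₕ Nₕ²(1 − fₕ)sₕ²/nₕ.
Dept IV: 13667²·(1 − 2824/13667)·2070000000/2824 = 1.0862463 × 10^14.
Dept III: 15501²·(1 − 2040/15501)·3170000000/2040 = 3.2423966 × 10^14.
Dept I: 14054²·(1 − 2726/14054)·493900000/2726 = 2.8844722 × 10^13.
Sum = 4.6170901 × 10^14.
SE = √(4.6170901 × 10^14) = 2.1487 × 10^7.

2.1487 × 10^7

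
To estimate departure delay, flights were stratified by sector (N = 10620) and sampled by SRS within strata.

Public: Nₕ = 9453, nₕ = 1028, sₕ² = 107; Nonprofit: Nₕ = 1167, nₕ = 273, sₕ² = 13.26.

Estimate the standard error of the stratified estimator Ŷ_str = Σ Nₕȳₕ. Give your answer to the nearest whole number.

2888

Var(Ŷ_str) = Σₕ Nₕ²(1 − fₕ)sₕ²/nₕ.
Public: 9453²·(1 − 1028/9453)·107/1028 = 8.2895362 × 10^6.
Nonprofit: 1167²·(1 − 273/1167)·13.26/273 = 50674.474.
Sum = 8.3402107 × 10^6.
SE = √(8.3402107 × 10^6) = 2888.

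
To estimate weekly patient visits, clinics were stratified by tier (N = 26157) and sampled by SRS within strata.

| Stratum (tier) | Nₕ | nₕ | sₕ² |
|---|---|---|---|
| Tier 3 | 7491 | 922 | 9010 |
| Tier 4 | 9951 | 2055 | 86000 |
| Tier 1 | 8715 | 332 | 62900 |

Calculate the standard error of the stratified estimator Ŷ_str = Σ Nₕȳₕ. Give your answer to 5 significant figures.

Var(Ŷ_str) = Σₕ Nₕ²(1 − fₕ)sₕ²/nₕ.
Tier 3: 7491²·(1 − 922/7491)·9010/922 = 4.8087581 × 10^8.
Tier 4: 9951²·(1 − 2055/9951)·86000/2055 = 3.2882172 × 10^9.
Tier 1: 8715²·(1 − 332/8715)·62900/332 = 1.3841381 × 10^10.
Sum = 1.7610474 × 10^10.
SE = √(1.7610474 × 10^10) = 132700.

132700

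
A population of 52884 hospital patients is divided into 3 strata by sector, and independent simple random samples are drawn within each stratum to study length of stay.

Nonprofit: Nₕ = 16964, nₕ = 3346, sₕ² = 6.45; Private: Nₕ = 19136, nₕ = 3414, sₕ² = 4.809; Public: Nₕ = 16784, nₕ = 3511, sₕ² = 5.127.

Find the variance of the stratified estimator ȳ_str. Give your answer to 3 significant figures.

4.27 × 10^-4

Var(ȳ_str) = Σₕ Wₕ²(1 − fₕ)sₕ²/nₕ with Wₕ = Nₕ/N, N = 52884.
Nonprofit: Wₕ = 0.32077755; term = 0.32077755²·(1 − 0.19724122)·6.45/3346 = 1.5923069 × 10^-4.
Private: Wₕ = 0.36184857; term = 0.36184857²·(1 − 0.17840719)·4.809/3414 = 1.5153105 × 10^-4.
Public: Wₕ = 0.31737387; term = 0.31737387²·(1 − 0.20918732)·5.127/3511 = 1.1631841 × 10^-4.
Sum = 4.2708015 × 10^-4.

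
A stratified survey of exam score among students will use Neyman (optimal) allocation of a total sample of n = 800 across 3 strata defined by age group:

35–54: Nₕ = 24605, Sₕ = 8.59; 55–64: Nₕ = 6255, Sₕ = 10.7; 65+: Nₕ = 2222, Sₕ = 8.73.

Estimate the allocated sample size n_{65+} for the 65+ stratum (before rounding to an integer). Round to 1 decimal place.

Neyman allocation: nₕ = n·NₕSₕ / Σⱼ NⱼSⱼ.
Σ NⱼSⱼ = 24605·8.59 + 6255·10.7 + 2222·8.73 = 297683.51.
n_{65+} = 800·2222·8.73 / 297683.51 = 52.1.

52.1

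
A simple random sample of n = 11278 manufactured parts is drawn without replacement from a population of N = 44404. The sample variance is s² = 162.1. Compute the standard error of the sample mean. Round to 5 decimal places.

Under SRS without replacement, Var(ȳ) = (1 − f)·s²/n with f = n/N = 11278/44404 = 0.25398613.
Var(ȳ) = (1 − 0.25398613)·162.1/11278 = 0.74601387·0.014373116 = 0.010722544.
SE(ȳ) = √(0.010722544) = 0.10355.

0.10355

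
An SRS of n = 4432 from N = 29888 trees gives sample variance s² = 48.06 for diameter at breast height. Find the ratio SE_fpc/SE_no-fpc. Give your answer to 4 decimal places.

f = n/N = 4432/29888 = 0.14828694.
SE_no-fpc = √(s²/n) = 0.10413387; SE_fpc = √((1−f)s²/n) = 0.09610338.
Ratio = √(1−f) = 0.92288302.

0.9229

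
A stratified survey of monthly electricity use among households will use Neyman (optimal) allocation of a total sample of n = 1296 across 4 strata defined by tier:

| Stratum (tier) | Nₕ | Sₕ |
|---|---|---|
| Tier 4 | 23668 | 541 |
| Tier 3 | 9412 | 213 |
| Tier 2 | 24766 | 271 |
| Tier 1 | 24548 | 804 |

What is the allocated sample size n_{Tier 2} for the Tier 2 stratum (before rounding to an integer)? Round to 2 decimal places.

Neyman allocation: nₕ = n·NₕSₕ / Σⱼ NⱼSⱼ.
Σ NⱼSⱼ = 23668·541 + 9412·213 + 24766·271 + 24548·804 = 4.1257322 × 10^7.
n_{Tier 2} = 1296·24766·271 / (4.1257322 × 10^7) = 210.83.

210.83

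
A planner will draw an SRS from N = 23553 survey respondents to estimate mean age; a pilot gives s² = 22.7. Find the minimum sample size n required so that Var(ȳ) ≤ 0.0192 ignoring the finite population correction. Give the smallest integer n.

Without fpc, n₀ = s²/D = 22.7/0.0192 = 1182.2917.
Rounding up, n = 1183.

1183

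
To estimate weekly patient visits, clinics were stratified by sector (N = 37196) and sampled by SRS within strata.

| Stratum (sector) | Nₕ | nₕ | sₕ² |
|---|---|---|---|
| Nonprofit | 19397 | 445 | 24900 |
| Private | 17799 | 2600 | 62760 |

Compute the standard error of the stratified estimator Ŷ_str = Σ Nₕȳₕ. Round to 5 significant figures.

Var(Ŷ_str) = Σₕ Nₕ²(1 − fₕ)sₕ²/nₕ.
Nonprofit: 19397²·(1 − 445/19397)·24900/445 = 2.0569747 × 10^10.
Private: 17799²·(1 − 2600/17799)·62760/2600 = 6.5301056 × 10^9.
Sum = 2.7099853 × 10^10.
SE = √(2.7099853 × 10^10) = 164620.

164620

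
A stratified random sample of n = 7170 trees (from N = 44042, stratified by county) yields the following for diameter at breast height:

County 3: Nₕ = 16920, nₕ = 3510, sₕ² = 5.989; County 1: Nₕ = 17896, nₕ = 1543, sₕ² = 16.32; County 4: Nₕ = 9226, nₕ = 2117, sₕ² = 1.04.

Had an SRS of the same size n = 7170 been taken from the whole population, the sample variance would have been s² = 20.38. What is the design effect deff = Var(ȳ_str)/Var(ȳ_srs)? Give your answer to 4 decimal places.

Var(ȳ_str) = Σ Wₕ²(1−fₕ)sₕ²/nₕ with Wₕ = Nₕ/44042:
  County 3: (16920/44042)²·(1−3510/16920)·5.989/3510 = 1.995916 × 10^-4
  County 1: (17896/44042)²·(1−1543/17896)·16.32/1543 = 0.001595782
  County 4: (9226/44042)²·(1−2117/9226)·1.04/2117 = 1.6611176 × 10^-5
  → Var(ȳ_str) = 0.0018119848.
Var(ȳ_srs) = (1 − 7170/44042)·20.38/7170 = 0.0023796588.
deff = 0.0018119848 / 0.0023796588 = 0.7614.

0.7614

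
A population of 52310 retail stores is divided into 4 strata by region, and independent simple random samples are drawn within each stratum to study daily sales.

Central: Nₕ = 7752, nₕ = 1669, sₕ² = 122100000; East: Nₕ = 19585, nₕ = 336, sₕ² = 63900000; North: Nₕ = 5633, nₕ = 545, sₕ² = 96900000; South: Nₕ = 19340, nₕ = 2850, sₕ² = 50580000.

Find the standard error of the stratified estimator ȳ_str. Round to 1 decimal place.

177.2

Var(ȳ_str) = Σₕ Wₕ²(1 − fₕ)sₕ²/nₕ with Wₕ = Nₕ/N, N = 52310.
Central: Wₕ = 0.14819346; term = 0.14819346²·(1 − 0.21529928)·122100000/1669 = 1260.7282.
East: Wₕ = 0.37440260; term = 0.37440260²·(1 − 0.01715599)·63900000/336 = 26201.363.
North: Wₕ = 0.10768496; term = 0.10768496²·(1 − 0.09675129)·96900000/545 = 1862.2788.
South: Wₕ = 0.36971898; term = 0.36971898²·(1 − 0.14736298)·50580000/2850 = 2068.4339.
Sum = 31392.804.
SE = √(31392.804) = 177.2.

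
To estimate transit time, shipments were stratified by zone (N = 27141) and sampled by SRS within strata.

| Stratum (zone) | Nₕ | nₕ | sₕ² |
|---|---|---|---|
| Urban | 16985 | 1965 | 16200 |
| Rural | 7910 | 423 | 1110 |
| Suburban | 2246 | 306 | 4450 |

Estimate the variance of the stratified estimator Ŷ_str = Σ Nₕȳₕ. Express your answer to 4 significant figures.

Var(Ŷ_str) = Σₕ Nₕ²(1 − fₕ)sₕ²/nₕ.
Urban: 16985²·(1 − 1965/16985)·16200/1965 = 2.1032357 × 10^9.
Rural: 7910²·(1 − 423/7910)·1110/423 = 1.5540569 × 10^8.
Suburban: 2246²·(1 − 306/2246)·4450/306 = 6.3365092 × 10^7.
Sum = 2.3220065 × 10^9.

2.322 × 10^9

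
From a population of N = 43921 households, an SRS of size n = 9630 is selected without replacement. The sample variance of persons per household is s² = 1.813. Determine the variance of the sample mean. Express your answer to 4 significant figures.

1.470 × 10^-4

Under SRS without replacement, Var(ȳ) = (1 − f)·s²/n with f = n/N = 9630/43921 = 0.21925730.
Var(ȳ) = (1 − 0.21925730)·1.813/9630 = 0.78074270·1.8826584 × 10^-4 = 1.4698718 × 10^-4.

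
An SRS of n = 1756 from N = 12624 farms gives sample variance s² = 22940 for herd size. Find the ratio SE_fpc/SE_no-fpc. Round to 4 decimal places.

0.9278

f = n/N = 1756/12624 = 0.13910013.
SE_no-fpc = √(s²/n) = 3.6143853; SE_fpc = √((1−f)s²/n) = 3.3535962.
Ratio = √(1−f) = 0.92784690.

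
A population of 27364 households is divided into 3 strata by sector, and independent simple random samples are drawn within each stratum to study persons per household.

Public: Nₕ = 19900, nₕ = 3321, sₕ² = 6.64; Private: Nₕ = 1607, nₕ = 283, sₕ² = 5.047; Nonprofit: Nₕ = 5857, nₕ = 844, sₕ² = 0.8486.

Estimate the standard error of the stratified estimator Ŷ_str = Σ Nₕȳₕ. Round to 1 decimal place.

852.7

Var(Ŷ_str) = Σₕ Nₕ²(1 − fₕ)sₕ²/nₕ.
Public: 19900²·(1 − 3321/19900)·6.64/3321 = 659645.51.
Private: 1607²·(1 − 283/1607)·5.047/283 = 37944.666.
Nonprofit: 5857²·(1 − 844/5857)·0.8486/844 = 29521.166.
Sum = 727111.34.
SE = √(727111.34) = 852.7.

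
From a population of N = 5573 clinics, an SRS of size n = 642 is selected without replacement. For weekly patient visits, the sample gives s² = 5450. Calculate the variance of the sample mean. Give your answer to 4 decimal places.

Under SRS without replacement, Var(ȳ) = (1 − f)·s²/n with f = n/N = 642/5573 = 0.11519828.
Var(ȳ) = (1 − 0.11519828)·5450/642 = 0.88480172·8.4890966 = 7.5111673.

7.5112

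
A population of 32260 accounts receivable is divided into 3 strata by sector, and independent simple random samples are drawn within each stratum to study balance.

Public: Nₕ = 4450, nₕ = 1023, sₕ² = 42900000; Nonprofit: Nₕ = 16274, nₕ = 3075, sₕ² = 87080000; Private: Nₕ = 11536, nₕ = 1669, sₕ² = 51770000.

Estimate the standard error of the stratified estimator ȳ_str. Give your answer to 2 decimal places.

Var(ȳ_str) = Σₕ Wₕ²(1 − fₕ)sₕ²/nₕ with Wₕ = Nₕ/N, N = 32260.
Public: Wₕ = 0.13794172; term = 0.13794172²·(1 − 0.22988764)·42900000/1023 = 614.5073.
Nonprofit: Wₕ = 0.50446373; term = 0.50446373²·(1 − 0.18895170)·87080000/3075 = 5844.9381.
Private: Wₕ = 0.35759454; term = 0.35759454²·(1 − 0.14467753)·51770000/1669 = 3392.6064.
Sum = 9852.0518.
SE = √(9852.0518) = 99.26.

99.26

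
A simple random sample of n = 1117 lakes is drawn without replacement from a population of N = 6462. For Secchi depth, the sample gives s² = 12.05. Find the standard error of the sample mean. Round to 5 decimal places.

Under SRS without replacement, Var(ȳ) = (1 − f)·s²/n with f = n/N = 1117/6462 = 0.17285670.
Var(ȳ) = (1 − 0.17285670)·12.05/1117 = 0.82714330·0.010787825 = 0.0089230768.
SE(ȳ) = √(0.0089230768) = 0.09446.

0.09446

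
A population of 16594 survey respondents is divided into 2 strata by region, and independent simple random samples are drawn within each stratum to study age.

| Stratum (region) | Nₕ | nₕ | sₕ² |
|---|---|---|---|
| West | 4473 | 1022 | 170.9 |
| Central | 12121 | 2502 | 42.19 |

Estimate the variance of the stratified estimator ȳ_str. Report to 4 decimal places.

Var(ȳ_str) = Σₕ Wₕ²(1 − fₕ)sₕ²/nₕ with Wₕ = Nₕ/N, N = 16594.
West: Wₕ = 0.26955526; term = 0.26955526²·(1 − 0.22848200)·170.9/1022 = 0.0093741706.
Central: Wₕ = 0.73044474; term = 0.73044474²·(1 − 0.20641861)·42.19/2502 = 0.0071398391.
Sum = 0.01651401.

0.0165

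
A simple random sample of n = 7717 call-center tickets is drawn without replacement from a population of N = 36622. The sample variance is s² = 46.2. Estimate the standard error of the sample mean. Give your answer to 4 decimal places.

Under SRS without replacement, Var(ȳ) = (1 − f)·s²/n with f = n/N = 7717/36622 = 0.21072033.
Var(ȳ) = (1 − 0.21072033)·46.2/7717 = 0.78927967·0.0059867824 = 0.0047252456.
SE(ȳ) = √(0.0047252456) = 0.0687.

0.0687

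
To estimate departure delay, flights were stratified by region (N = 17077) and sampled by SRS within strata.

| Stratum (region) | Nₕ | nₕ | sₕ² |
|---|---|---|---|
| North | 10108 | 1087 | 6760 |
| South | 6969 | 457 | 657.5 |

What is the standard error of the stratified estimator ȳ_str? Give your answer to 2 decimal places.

1.47

Var(ȳ_str) = Σₕ Wₕ²(1 − fₕ)sₕ²/nₕ with Wₕ = Nₕ/N, N = 17077.
North: Wₕ = 0.59190724; term = 0.59190724²·(1 − 0.10753858)·6760/1087 = 1.9445267.
South: Wₕ = 0.40809276; term = 0.40809276²·(1 − 0.06557612)·657.5/457 = 0.22389338.
Sum = 2.1684201.
SE = √(2.1684201) = 1.47.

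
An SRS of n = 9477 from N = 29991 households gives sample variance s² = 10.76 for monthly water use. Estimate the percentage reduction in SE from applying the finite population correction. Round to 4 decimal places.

f = n/N = 9477/29991 = 0.31599480.
SE_no-fpc = √(s²/n) = 0.033695406; SE_fpc = √((1−f)s²/n) = 0.027867653.
Ratio = √(1−f) = 0.82704607. Reduction = 100·(1 − 0.82704607) = 17.2954%.

17.2954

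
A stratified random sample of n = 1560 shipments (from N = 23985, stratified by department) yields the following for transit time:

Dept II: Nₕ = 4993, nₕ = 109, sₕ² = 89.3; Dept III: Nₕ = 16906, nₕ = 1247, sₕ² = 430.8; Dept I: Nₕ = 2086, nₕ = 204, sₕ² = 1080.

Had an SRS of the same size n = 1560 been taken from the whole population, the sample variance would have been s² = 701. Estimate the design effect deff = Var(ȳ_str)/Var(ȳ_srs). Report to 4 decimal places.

0.5471

Var(ȳ_str) = Σ Wₕ²(1−fₕ)sₕ²/nₕ with Wₕ = Nₕ/23985:
  Dept II: (4993/23985)²·(1−109/4993)·89.3/109 = 0.034728237
  Dept III: (16906/23985)²·(1−1247/16906)·430.8/1247 = 0.15897714
  Dept I: (2086/23985)²·(1−204/2086)·1080/204 = 0.036128345
  → Var(ȳ_str) = 0.22983372.
Var(ȳ_srs) = (1 − 1560/23985)·701/1560 = 0.42013237.
deff = 0.22983372 / 0.42013237 = 0.5471.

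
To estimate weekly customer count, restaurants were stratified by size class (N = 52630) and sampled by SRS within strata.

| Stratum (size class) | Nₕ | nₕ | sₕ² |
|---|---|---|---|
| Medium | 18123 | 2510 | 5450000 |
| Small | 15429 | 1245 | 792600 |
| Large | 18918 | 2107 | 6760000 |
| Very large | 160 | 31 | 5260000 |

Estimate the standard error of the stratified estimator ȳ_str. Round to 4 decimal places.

Var(ȳ_str) = Σₕ Wₕ²(1 − fₕ)sₕ²/nₕ with Wₕ = Nₕ/N, N = 52630.
Medium: Wₕ = 0.34434733; term = 0.34434733²·(1 − 0.13849804)·5450000/2510 = 221.80559.
Small: Wₕ = 0.29315979; term = 0.29315979²·(1 − 0.08069220)·792600/1245 = 50.298436.
Large: Wₕ = 0.35945278; term = 0.35945278²·(1 − 0.11137541)·6760000/2107 = 368.36995.
Very large: Wₕ = 0.00304009; term = 0.00304009²·(1 − 0.19375000)·5260000/31 = 1.2643491.
Sum = 641.73833.
SE = √(641.73833) = 25.3326.

25.3326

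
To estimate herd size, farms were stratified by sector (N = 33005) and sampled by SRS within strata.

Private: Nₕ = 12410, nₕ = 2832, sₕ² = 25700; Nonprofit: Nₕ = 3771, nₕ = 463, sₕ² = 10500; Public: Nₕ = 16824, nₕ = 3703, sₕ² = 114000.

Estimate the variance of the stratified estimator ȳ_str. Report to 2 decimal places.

Var(ȳ_str) = Σₕ Wₕ²(1 − fₕ)sₕ²/nₕ with Wₕ = Nₕ/N, N = 33005.
Private: Wₕ = 0.37600364; term = 0.37600364²·(1 − 0.22820306)·25700/2832 = 0.99020933.
Nonprofit: Wₕ = 0.11425542; term = 0.11425542²·(1 − 0.12277910)·10500/463 = 0.25969935.
Public: Wₕ = 0.50974095; term = 0.50974095²·(1 − 0.22010223)·114000/3703 = 6.2386103.
Sum = 7.488519.

7.49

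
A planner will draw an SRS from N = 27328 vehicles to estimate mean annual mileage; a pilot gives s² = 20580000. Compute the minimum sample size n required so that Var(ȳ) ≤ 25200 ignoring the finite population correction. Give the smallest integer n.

817

Without fpc, n₀ = s²/D = 20580000/25200 = 816.6667.
Rounding up, n = 817.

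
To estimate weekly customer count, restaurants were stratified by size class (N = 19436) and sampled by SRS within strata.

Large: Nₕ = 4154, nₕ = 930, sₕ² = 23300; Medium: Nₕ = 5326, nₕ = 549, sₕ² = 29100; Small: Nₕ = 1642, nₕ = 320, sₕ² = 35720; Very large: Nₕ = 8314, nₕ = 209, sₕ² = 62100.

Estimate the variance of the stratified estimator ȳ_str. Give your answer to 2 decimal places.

Var(ȳ_str) = Σₕ Wₕ²(1 − fₕ)sₕ²/nₕ with Wₕ = Nₕ/N, N = 19436.
Large: Wₕ = 0.21372710; term = 0.21372710²·(1 − 0.22388060)·23300/930 = 0.88822035.
Medium: Wₕ = 0.27402758; term = 0.27402758²·(1 − 0.10307923)·29100/549 = 3.5699593.
Small: Wₕ = 0.08448240; term = 0.08448240²·(1 − 0.19488429)·35720/320 = 0.64143448.
Very large: Wₕ = 0.42776291; term = 0.42776291²·(1 − 0.02513832)·62100/209 = 53.002283.
Sum = 58.101897.

58.10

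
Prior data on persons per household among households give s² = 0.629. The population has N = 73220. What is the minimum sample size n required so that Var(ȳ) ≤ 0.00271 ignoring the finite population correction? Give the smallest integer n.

233

Without fpc, n₀ = s²/D = 0.629/0.00271 = 232.1033.
Rounding up, n = 233.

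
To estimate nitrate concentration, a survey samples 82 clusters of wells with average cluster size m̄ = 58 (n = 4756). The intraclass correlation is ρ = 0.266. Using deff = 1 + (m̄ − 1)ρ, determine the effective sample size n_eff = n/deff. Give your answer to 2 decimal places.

294.27

deff = 1 + (58 − 1)·0.266 = 1 + 15.162 = 16.162.
n_eff = 4756 / 16.162 = 294.27.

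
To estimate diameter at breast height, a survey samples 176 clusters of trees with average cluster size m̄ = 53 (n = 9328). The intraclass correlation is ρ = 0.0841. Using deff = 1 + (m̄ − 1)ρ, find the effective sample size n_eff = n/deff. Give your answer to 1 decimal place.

1736.0

deff = 1 + (53 − 1)·0.0841 = 1 + 4.3732 = 5.3732.
n_eff = 9328 / 5.3732 = 1736.0.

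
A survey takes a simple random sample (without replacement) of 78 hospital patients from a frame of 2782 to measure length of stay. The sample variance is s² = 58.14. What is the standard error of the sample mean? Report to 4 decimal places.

Under SRS without replacement, Var(ȳ) = (1 − f)·s²/n with f = n/N = 78/2782 = 0.02803738.
Var(ȳ) = (1 − 0.02803738)·58.14/78 = 0.97196262·0.74538462 = 0.72448598.
SE(ȳ) = √(0.72448598) = 0.8512.

0.8512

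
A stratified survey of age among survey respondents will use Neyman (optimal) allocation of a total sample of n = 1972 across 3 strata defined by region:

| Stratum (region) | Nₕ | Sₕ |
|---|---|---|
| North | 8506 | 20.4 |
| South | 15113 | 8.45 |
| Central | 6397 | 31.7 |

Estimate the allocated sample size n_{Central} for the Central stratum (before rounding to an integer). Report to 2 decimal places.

Neyman allocation: nₕ = n·NₕSₕ / Σⱼ NⱼSⱼ.
Σ NⱼSⱼ = 8506·20.4 + 15113·8.45 + 6397·31.7 = 504012.15.
n_{Central} = 1972·6397·31.7 / 504012.15 = 793.42.

793.42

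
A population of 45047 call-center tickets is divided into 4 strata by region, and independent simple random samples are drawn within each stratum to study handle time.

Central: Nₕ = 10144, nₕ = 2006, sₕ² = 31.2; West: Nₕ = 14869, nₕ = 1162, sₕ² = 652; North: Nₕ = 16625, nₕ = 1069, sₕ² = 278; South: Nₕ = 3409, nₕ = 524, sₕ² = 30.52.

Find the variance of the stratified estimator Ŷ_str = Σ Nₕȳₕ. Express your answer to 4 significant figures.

Var(Ŷ_str) = Σₕ Nₕ²(1 − fₕ)sₕ²/nₕ.
Central: 10144²·(1 − 2006/10144)·31.2/2006 = 1.2839573 × 10^6.
West: 14869²·(1 − 1162/14869)·652/1162 = 1.1435776 × 10^8.
North: 16625²·(1 − 1069/16625)·278/1069 = 6.7255326 × 10^7.
South: 3409²·(1 − 524/3409)·30.52/524 = 572830.4.
Sum = 1.8346987 × 10^8.

1.835 × 10^8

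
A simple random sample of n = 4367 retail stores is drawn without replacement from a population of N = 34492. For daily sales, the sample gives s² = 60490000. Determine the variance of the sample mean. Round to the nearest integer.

Under SRS without replacement, Var(ȳ) = (1 − f)·s²/n with f = n/N = 4367/34492 = 0.12660907.
Var(ȳ) = (1 − 0.12660907)·60490000/4367 = 0.87339093·13851.614 = 12097.874.

12098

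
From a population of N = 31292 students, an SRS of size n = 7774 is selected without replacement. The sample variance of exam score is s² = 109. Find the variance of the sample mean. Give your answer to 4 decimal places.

Under SRS without replacement, Var(ȳ) = (1 − f)·s²/n with f = n/N = 7774/31292 = 0.24843410.
Var(ȳ) = (1 − 0.24843410)·109/7774 = 0.75156590·0.014021096 = 0.010537778.

0.0105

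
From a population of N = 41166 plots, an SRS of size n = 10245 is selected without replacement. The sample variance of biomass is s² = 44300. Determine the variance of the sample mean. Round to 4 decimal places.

Under SRS without replacement, Var(ȳ) = (1 − f)·s²/n with f = n/N = 10245/41166 = 0.24887043.
Var(ȳ) = (1 − 0.24887043)·44300/10245 = 0.75112957·4.3240605 = 3.2479297.

3.2479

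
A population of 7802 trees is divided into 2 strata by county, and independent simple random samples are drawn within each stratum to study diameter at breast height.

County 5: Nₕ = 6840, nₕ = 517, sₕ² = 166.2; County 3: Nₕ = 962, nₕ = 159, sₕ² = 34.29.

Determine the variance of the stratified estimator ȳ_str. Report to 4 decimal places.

Var(ȳ_str) = Σₕ Wₕ²(1 − fₕ)sₕ²/nₕ with Wₕ = Nₕ/N, N = 7802.
County 5: Wₕ = 0.87669828; term = 0.87669828²·(1 − 0.07558480)·166.2/517 = 0.22840619.
County 3: Wₕ = 0.12330172; term = 0.12330172²·(1 − 0.16528067)·34.29/159 = 0.002736838.
Sum = 0.23114303.

0.2311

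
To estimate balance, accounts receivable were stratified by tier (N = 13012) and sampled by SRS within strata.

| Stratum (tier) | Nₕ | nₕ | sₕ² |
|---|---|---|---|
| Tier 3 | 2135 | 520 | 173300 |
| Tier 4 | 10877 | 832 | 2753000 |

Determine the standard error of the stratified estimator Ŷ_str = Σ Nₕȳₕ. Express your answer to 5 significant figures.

Var(Ŷ_str) = Σₕ Nₕ²(1 − fₕ)sₕ²/nₕ.
Tier 3: 2135²·(1 − 520/2135)·173300/520 = 1.1491206 × 10^9.
Tier 4: 10877²·(1 − 832/10877)·2753000/832 = 3.6152801 × 10^11.
Sum = 3.6267713 × 10^11.
SE = √(3.6267713 × 10^11) = 602230.

602230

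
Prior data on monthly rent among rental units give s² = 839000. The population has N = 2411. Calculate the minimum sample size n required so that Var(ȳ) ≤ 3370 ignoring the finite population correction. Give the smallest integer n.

Without fpc, n₀ = s²/D = 839000/3370 = 248.9614.
Rounding up, n = 249.

249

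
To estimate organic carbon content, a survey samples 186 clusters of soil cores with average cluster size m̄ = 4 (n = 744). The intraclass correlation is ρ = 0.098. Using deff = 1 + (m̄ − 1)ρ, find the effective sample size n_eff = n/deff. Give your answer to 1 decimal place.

deff = 1 + (4 − 1)·0.098 = 1 + 0.294 = 1.294.
n_eff = 744 / 1.294 = 575.0.

575.0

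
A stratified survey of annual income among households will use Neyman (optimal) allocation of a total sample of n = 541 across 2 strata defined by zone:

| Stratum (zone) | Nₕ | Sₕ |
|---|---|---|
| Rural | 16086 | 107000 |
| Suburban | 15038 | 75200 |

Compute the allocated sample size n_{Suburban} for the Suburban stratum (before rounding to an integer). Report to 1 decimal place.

Neyman allocation: nₕ = n·NₕSₕ / Σⱼ NⱼSⱼ.
Σ NⱼSⱼ = 16086·107000 + 15038·75200 = 2.8520596 × 10^9.
n_{Suburban} = 541·15038·75200 / (2.8520596 × 10^9) = 214.5.

214.5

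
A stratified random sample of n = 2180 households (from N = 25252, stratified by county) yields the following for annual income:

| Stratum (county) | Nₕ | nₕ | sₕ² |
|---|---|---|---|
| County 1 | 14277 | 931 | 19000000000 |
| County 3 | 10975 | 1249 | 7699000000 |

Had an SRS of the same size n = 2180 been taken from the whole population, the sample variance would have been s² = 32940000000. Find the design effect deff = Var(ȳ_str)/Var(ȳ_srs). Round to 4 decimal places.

Var(ȳ_str) = Σ Wₕ²(1−fₕ)sₕ²/nₕ with Wₕ = Nₕ/25252:
  County 1: (14277/25252)²·(1−931/14277)·19000000000/931 = 6.0981828 × 10^6
  County 3: (10975/25252)²·(1−1249/10975)·7699000000/1249 = 1.031856 × 10^6
  → Var(ȳ_str) = 7.1300388 × 10^6.
Var(ȳ_srs) = (1 − 2180/25252)·32940000000/2180 = 1.3805641 × 10^7.
deff = (7.1300388 × 10^6) / (1.3805641 × 10^7) = 0.5165.

0.5165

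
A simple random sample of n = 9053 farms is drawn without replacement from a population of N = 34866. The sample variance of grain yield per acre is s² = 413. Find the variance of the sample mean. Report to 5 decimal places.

0.03377

Under SRS without replacement, Var(ȳ) = (1 − f)·s²/n with f = n/N = 9053/34866 = 0.25965124.
Var(ȳ) = (1 − 0.25965124)·413/9053 = 0.74034876·0.045620236 = 0.033774886.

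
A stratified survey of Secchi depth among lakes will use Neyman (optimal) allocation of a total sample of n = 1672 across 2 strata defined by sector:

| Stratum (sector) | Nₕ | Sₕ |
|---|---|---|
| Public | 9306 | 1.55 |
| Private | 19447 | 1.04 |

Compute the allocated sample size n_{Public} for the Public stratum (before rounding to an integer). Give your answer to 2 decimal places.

696.05

Neyman allocation: nₕ = n·NₕSₕ / Σⱼ NⱼSⱼ.
Σ NⱼSⱼ = 9306·1.55 + 19447·1.04 = 34649.18.
n_{Public} = 1672·9306·1.55 / 34649.18 = 696.05.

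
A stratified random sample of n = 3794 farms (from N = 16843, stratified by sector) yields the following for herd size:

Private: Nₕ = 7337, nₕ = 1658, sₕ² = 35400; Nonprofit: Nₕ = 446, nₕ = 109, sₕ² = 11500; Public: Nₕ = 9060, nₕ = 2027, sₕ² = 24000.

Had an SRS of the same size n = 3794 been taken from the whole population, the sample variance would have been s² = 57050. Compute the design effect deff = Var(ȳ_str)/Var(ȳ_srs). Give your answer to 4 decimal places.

0.5023

Var(ȳ_str) = Σ Wₕ²(1−fₕ)sₕ²/nₕ with Wₕ = Nₕ/16843:
  Private: (7337/16843)²·(1−1658/7337)·35400/1658 = 3.1359579
  Nonprofit: (446/16843)²·(1−109/446)·11500/109 = 0.05589812
  Public: (9060/16843)²·(1−2027/9060)·24000/2027 = 2.6594229
  → Var(ȳ_str) = 5.8512789.
Var(ȳ_srs) = (1 − 3794/16843)·57050/3794 = 11.649737.
deff = 5.8512789 / 11.649737 = 0.5023.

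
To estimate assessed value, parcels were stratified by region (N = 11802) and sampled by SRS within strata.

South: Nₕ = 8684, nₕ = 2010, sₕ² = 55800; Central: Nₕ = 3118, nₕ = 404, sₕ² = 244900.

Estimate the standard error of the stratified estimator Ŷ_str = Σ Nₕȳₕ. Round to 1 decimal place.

Var(Ŷ_str) = Σₕ Nₕ²(1 − fₕ)sₕ²/nₕ.
South: 8684²·(1 − 2010/8684)·55800/2010 = 1.608956 × 10^9.
Central: 3118²·(1 − 404/3118)·244900/404 = 5.1297166 × 10^9.
Sum = 6.7386726 × 10^9.
SE = √(6.7386726 × 10^9) = 82089.4.

82089.4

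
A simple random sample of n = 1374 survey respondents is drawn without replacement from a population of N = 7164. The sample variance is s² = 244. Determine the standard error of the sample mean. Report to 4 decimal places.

Under SRS without replacement, Var(ȳ) = (1 − f)·s²/n with f = n/N = 1374/7164 = 0.19179229.
Var(ȳ) = (1 − 0.19179229)·244/1374 = 0.80820771·0.1775837 = 0.14352451.
SE(ȳ) = √(0.14352451) = 0.3788.

0.3788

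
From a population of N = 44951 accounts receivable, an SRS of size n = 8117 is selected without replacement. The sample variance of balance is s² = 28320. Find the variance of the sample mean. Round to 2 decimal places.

2.86

Under SRS without replacement, Var(ȳ) = (1 − f)·s²/n with f = n/N = 8117/44951 = 0.18057440.
Var(ȳ) = (1 − 0.18057440)·28320/8117 = 0.81942560·3.4889738 = 2.8589544.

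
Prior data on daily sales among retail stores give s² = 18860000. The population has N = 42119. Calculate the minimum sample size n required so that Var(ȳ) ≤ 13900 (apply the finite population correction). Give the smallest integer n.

Without fpc, n₀ = s²/D = 18860000/13900 = 1356.8345.
With fpc, (1 − n/N)·s²/n ≤ D requires n ≥ n₀/(1 + n₀/N) = 1356.8345/(1 + 1356.8345/42119) = 1314.4891.
Rounding up, n = 1315.

1315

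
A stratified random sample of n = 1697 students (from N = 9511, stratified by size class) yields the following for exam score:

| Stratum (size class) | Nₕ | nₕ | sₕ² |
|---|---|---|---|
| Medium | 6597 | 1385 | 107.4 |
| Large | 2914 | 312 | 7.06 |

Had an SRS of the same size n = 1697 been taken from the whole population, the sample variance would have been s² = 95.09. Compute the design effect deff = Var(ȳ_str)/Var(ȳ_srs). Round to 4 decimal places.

0.6815

Var(ȳ_str) = Σ Wₕ²(1−fₕ)sₕ²/nₕ with Wₕ = Nₕ/9511:
  Medium: (6597/9511)²·(1−1385/6597)·107.4/1385 = 0.029474947
  Large: (2914/9511)²·(1−312/2914)·7.06/312 = 0.0018966823
  → Var(ȳ_str) = 0.031371629.
Var(ȳ_srs) = (1 − 1697/9511)·95.09/1697 = 0.046036281.
deff = 0.031371629 / 0.046036281 = 0.6815.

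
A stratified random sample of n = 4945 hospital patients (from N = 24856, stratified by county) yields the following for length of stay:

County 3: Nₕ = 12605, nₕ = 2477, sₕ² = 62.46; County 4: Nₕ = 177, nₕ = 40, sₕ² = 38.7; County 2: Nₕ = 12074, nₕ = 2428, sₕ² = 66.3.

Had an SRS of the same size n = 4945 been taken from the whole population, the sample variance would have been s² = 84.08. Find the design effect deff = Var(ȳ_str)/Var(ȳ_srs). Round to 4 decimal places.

Var(ȳ_str) = Σ Wₕ²(1−fₕ)sₕ²/nₕ with Wₕ = Nₕ/24856:
  County 3: (12605/24856)²·(1−2477/12605)·62.46/2477 = 0.0052105076
  County 4: (177/24856)²·(1−40/177)·38.7/40 = 3.7973649 × 10^-5
  County 2: (12074/24856)²·(1−2428/12074)·66.3/2428 = 0.0051475526
  → Var(ȳ_str) = 0.010396034.
Var(ȳ_srs) = (1 − 4945/24856)·84.08/4945 = 0.013620349.
deff = 0.010396034 / 0.013620349 = 0.7633.

0.7633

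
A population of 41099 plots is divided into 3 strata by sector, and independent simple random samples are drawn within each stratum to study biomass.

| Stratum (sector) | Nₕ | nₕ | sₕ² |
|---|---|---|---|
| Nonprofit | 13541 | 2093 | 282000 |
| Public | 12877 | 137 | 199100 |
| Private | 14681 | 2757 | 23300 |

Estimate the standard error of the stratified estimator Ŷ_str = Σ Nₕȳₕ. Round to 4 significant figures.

Var(Ŷ_str) = Σₕ Nₕ²(1 − fₕ)sₕ²/nₕ.
Nonprofit: 13541²·(1 − 2093/13541)·282000/2093 = 2.0886239 × 10^10.
Public: 12877²·(1 − 137/12877)·199100/137 = 2.3841568 × 10^11.
Private: 14681²·(1 − 2757/14681)·23300/2757 = 1.479438 × 10^9.
Sum = 2.6078136 × 10^11.
SE = √(2.6078136 × 10^11) = 510700.

510700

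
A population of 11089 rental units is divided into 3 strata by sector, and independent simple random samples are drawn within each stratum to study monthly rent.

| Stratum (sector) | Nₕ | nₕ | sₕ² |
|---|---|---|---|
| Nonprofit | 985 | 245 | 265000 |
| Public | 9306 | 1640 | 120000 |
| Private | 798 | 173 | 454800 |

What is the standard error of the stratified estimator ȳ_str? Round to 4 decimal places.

7.7152

Var(ȳ_str) = Σₕ Wₕ²(1 − fₕ)sₕ²/nₕ with Wₕ = Nₕ/N, N = 11089.
Nonprofit: Wₕ = 0.08882677; term = 0.08882677²·(1 − 0.24873096)·265000/245 = 6.4115491.
Public: Wₕ = 0.83921003; term = 0.83921003²·(1 − 0.17623039)·120000/1640 = 42.450665.
Private: Wₕ = 0.07196321; term = 0.07196321²·(1 − 0.21679198)·454800/173 = 10.66283.
Sum = 59.525044.
SE = √(59.525044) = 7.7152.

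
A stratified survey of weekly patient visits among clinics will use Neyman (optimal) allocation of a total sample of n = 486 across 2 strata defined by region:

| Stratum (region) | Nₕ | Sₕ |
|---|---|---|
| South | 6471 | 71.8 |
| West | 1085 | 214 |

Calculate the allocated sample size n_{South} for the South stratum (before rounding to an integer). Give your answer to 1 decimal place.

324.1

Neyman allocation: nₕ = n·NₕSₕ / Σⱼ NⱼSⱼ.
Σ NⱼSⱼ = 6471·71.8 + 1085·214 = 696807.8.
n_{South} = 486·6471·71.8 / 696807.8 = 324.1.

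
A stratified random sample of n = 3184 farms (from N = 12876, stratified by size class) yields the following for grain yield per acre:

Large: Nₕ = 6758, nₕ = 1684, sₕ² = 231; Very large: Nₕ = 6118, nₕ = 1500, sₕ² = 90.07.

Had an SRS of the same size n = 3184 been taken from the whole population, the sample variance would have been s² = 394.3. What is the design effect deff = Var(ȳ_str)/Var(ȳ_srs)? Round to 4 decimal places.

Var(ȳ_str) = Σ Wₕ²(1−fₕ)sₕ²/nₕ with Wₕ = Nₕ/12876:
  Large: (6758/12876)²·(1−1684/6758)·231/1684 = 0.028371128
  Very large: (6118/12876)²·(1−1500/6118)·90.07/1500 = 0.010232703
  → Var(ȳ_str) = 0.038603831.
Var(ȳ_srs) = (1 − 3184/12876)·394.3/3184 = 0.093215075.
deff = 0.038603831 / 0.093215075 = 0.4141.

0.4141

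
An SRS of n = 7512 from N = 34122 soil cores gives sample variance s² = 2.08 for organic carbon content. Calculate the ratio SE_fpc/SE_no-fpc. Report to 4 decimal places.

0.8831

f = n/N = 7512/34122 = 0.22015122.
SE_no-fpc = √(s²/n) = 0.016640021; SE_fpc = √((1−f)s²/n) = 0.014694644.
Ratio = √(1−f) = 0.88309047.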